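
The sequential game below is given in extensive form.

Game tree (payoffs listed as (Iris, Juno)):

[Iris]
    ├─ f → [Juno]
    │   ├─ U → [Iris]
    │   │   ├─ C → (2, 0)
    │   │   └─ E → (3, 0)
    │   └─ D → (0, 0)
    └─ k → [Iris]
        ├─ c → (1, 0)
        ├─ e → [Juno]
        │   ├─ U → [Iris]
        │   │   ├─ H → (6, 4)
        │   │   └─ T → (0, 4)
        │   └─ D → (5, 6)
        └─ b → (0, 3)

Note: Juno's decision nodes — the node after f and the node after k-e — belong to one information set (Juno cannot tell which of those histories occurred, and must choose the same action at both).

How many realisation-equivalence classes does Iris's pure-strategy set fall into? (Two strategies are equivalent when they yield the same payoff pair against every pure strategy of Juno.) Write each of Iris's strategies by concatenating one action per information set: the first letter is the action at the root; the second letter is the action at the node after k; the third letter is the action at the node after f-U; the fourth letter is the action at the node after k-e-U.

Iris has 24 pure strategies: fcCH, fcCT, fcEH, fcET, feCH, feCT, feEH, feET, fbCH, fbCT, fbEH, fbET, kcCH, kcCT, kcEH, kcET, keCH, keCT, keEH, keET, kbCH, kbCT, kbEH, kbET. Columns: U, D.
{fcCH, fcCT, feCH, feCT, fbCH, fbCT} → row (2,0) (0,0)
{fcEH, fcET, feEH, feET, fbEH, fbET} → row (3,0) (0,0)
{kcCH, kcCT, kcEH, kcET} → row (1,0) (1,0)
{keCH, keEH} → row (6,4) (5,6)
{keCT, keET} → row (0,4) (5,6)
{kbCH, kbCT, kbEH, kbET} → row (0,3) (0,3)
That's 6 distinct rows out of 24 strategies.

6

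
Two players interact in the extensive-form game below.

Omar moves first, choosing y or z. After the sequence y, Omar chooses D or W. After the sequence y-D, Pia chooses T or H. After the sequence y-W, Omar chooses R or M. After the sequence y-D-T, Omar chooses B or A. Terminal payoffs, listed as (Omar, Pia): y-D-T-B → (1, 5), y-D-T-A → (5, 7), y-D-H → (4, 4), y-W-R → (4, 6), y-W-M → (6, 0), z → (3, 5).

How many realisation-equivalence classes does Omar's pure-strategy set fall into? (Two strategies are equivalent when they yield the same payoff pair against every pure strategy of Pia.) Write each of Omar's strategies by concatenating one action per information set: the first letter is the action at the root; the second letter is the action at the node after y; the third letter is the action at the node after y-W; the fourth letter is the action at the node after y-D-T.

Omar has 16 pure strategies: yDRB, yDRA, yDMB, yDMA, yWRB, yWRA, yWMB, yWMA, zDRB, zDRA, zDMB, zDMA, zWRB, zWRA, zWMB, zWMA. Columns: T, H.
{yDRB, yDMB} → row (1,5) (4,4)
{yDRA, yDMA} → row (5,7) (4,4)
{yWRB, yWRA} → row (4,6) (4,6)
{yWMB, yWMA} → row (6,0) (6,0)
{zDRB, zDRA, zDMB, zDMA, zWRB, zWRA, zWMB, zWMA} → row (3,5) (3,5)
That's 5 distinct rows out of 16 strategies.

5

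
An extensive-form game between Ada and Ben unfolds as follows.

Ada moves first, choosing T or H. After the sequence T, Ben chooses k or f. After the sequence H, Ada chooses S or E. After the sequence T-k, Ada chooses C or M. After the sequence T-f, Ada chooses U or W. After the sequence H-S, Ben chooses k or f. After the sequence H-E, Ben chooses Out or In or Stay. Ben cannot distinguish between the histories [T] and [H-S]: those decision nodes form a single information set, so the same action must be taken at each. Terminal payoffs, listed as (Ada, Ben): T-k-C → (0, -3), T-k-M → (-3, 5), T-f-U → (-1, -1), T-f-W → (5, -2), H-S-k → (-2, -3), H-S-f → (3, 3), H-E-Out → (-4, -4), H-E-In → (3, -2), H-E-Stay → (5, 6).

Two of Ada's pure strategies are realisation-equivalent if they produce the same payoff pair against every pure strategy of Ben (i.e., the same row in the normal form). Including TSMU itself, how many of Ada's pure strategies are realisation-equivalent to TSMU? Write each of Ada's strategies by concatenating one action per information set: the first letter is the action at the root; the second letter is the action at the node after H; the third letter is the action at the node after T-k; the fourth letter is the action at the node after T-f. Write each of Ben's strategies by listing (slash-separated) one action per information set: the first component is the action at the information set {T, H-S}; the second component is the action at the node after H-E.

Row for TSMU (columns k/Out, k/In, k/Stay, f/Out, f/In, f/Stay): (-3,5) (-3,5) (-3,5) (-1,-1) (-1,-1) (-1,-1).
Under TSMU, Ada's choice at the node after H can never be reached regardless of what Ben does, so varying those choices leaves every outcome unchanged.
Holding the reachable choices fixed and varying the unreachable one freely already gives 2 equivalent strategies.
No other strategy reproduces this row, so those 2 are the full class: TSMU, TEMU.

2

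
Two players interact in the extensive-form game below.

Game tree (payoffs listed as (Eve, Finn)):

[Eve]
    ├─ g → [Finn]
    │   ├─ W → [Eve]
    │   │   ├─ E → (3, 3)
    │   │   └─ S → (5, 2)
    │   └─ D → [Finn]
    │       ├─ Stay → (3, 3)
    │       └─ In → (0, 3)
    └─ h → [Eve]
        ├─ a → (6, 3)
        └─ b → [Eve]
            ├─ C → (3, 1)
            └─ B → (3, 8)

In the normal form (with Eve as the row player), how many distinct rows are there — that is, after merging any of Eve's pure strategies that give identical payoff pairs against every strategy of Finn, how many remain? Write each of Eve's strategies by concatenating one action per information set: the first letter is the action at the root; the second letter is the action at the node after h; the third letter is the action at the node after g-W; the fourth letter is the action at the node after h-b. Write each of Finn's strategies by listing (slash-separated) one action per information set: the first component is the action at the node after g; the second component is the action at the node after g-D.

Eve has 16 pure strategies: gaEC, gaEB, gaSC, gaSB, gbEC, gbEB, gbSC, gbSB, haEC, haEB, haSC, haSB, hbEC, hbEB, hbSC, hbSB. Columns: W/Stay, W/In, D/Stay, D/In.
{gaEC, gaEB, gbEC, gbEB} → row (3,3) (3,3) (3,3) (0,3)
{gaSC, gaSB, gbSC, gbSB} → row (5,2) (5,2) (3,3) (0,3)
{haEC, haEB, haSC, haSB} → row (6,3) (6,3) (6,3) (6,3)
{hbEC, hbSC} → row (3,1) (3,1) (3,1) (3,1)
{hbEB, hbSB} → row (3,8) (3,8) (3,8) (3,8)
That's 5 distinct rows out of 16 strategies.

5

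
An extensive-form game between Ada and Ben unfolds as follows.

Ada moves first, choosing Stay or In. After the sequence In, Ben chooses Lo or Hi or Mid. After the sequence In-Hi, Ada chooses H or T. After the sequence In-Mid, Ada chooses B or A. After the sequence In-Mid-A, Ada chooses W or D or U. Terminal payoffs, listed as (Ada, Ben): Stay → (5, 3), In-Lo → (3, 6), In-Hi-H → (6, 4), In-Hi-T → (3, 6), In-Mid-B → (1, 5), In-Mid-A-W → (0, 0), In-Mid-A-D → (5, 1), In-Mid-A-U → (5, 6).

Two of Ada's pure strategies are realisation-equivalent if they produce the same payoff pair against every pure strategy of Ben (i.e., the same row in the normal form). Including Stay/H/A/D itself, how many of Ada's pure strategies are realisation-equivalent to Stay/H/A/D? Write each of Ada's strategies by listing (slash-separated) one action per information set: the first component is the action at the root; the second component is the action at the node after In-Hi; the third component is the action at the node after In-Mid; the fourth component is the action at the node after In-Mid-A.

12

Row for Stay/H/A/D (columns Lo, Hi, Mid): (5,3) (5,3) (5,3).
Under Stay/H/A/D, Ada's choice at the node after In-Hi and at the node after In-Mid and at the node after In-Mid-A can never be reached regardless of what Ben does, so varying those choices leaves every outcome unchanged.
Holding the reachable choices fixed and varying the unreachable ones freely already gives 2 × 2 × 3 = 12 equivalent strategies.
No other strategy reproduces this row, so those 12 are the full class: Stay/H/B/W, Stay/H/B/D, Stay/H/B/U, Stay/H/A/W, Stay/H/A/D, Stay/H/A/U, Stay/T/B/W, Stay/T/B/D, Stay/T/B/U, Stay/T/A/W, Stay/T/A/D, Stay/T/A/U.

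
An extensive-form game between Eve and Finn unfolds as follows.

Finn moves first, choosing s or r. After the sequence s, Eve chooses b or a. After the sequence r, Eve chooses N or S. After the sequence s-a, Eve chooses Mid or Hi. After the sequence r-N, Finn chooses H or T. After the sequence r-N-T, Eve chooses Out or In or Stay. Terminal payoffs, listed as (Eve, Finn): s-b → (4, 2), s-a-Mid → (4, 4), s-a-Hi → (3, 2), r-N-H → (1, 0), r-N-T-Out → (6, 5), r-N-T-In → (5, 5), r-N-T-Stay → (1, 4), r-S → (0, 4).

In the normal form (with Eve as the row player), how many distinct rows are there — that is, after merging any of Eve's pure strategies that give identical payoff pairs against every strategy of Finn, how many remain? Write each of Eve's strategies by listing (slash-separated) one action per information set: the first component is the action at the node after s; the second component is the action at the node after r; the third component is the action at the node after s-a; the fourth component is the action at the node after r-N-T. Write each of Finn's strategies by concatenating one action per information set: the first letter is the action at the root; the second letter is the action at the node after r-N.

Eve has 24 pure strategies: b/N/Mid/Out, b/N/Mid/In, b/N/Mid/Stay, b/N/Hi/Out, b/N/Hi/In, b/N/Hi/Stay, b/S/Mid/Out, b/S/Mid/In, b/S/Mid/Stay, b/S/Hi/Out, b/S/Hi/In, b/S/Hi/Stay, a/N/Mid/Out, a/N/Mid/In, a/N/Mid/Stay, a/N/Hi/Out, a/N/Hi/In, a/N/Hi/Stay, a/S/Mid/Out, a/S/Mid/In, a/S/Mid/Stay, a/S/Hi/Out, a/S/Hi/In, a/S/Hi/Stay. Columns: sH, sT, rH, rT.
{b/N/Mid/Out, b/N/Hi/Out} → row (4,2) (4,2) (1,0) (6,5)
{b/N/Mid/In, b/N/Hi/In} → row (4,2) (4,2) (1,0) (5,5)
{b/N/Mid/Stay, b/N/Hi/Stay} → row (4,2) (4,2) (1,0) (1,4)
{b/S/Mid/Out, b/S/Mid/In, b/S/Mid/Stay, b/S/Hi/Out, b/S/Hi/In, b/S/Hi/Stay} → row (4,2) (4,2) (0,4) (0,4)
{a/N/Mid/Out} → row (4,4) (4,4) (1,0) (6,5)
{a/N/Mid/In} → row (4,4) (4,4) (1,0) (5,5)
{a/N/Mid/Stay} → row (4,4) (4,4) (1,0) (1,4)
{a/N/Hi/Out} → row (3,2) (3,2) (1,0) (6,5)
{a/N/Hi/In} → row (3,2) (3,2) (1,0) (5,5)
{a/N/Hi/Stay} → row (3,2) (3,2) (1,0) (1,4)
{a/S/Mid/Out, a/S/Mid/In, a/S/Mid/Stay} → row (4,4) (4,4) (0,4) (0,4)
{a/S/Hi/Out, a/S/Hi/In, a/S/Hi/Stay} → row (3,2) (3,2) (0,4) (0,4)
That's 12 distinct rows out of 24 strategies.

12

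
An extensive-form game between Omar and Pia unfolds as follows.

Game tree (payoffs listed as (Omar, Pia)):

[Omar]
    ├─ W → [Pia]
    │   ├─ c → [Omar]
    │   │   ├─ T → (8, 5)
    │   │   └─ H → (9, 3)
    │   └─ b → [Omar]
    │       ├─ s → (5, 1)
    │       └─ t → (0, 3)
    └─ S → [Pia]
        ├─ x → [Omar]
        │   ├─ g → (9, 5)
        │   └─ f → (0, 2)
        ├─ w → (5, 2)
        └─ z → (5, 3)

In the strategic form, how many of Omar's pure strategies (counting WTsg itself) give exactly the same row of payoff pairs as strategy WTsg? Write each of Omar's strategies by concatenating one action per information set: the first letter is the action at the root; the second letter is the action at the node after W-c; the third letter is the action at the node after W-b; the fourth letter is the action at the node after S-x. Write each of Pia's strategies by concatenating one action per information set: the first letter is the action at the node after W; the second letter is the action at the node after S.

2

Row for WTsg (columns cx, cw, cz, bx, bw, bz): (8,5) (8,5) (8,5) (5,1) (5,1) (5,1).
Under WTsg, Omar's choice at the node after S-x can never be reached regardless of what Pia does, so varying those choices leaves every outcome unchanged.
Holding the reachable choices fixed and varying the unreachable one freely already gives 2 equivalent strategies.
No other strategy reproduces this row, so those 2 are the full class: WTsg, WTsf.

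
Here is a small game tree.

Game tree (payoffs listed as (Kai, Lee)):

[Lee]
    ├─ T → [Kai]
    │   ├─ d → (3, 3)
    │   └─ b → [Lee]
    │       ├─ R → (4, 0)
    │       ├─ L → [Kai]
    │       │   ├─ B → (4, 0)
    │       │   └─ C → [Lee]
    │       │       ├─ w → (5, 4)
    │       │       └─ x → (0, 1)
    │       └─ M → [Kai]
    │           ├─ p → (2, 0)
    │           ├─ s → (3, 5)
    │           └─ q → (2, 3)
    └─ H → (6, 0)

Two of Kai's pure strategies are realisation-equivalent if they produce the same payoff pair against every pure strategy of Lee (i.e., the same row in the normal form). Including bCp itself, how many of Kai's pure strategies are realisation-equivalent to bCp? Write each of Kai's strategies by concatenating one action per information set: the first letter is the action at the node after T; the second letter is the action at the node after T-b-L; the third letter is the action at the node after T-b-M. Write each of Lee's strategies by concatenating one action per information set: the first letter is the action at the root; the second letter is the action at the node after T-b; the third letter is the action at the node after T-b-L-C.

1

Row for bCp (columns TRw, TRx, TLw, TLx, TMw, TMx, HRw, HRx, HLw, HLx, HMw, HMx): (4,0) (4,0) (5,4) (0,1) (2,0) (2,0) (6,0) (6,0) (6,0) (6,0) (6,0) (6,0).
Every one of Kai's information sets is on the play path for some reply by Lee when Kai follows bCp.
Changing the action at any of them therefore changes at least one column, so only bCp itself gives this row.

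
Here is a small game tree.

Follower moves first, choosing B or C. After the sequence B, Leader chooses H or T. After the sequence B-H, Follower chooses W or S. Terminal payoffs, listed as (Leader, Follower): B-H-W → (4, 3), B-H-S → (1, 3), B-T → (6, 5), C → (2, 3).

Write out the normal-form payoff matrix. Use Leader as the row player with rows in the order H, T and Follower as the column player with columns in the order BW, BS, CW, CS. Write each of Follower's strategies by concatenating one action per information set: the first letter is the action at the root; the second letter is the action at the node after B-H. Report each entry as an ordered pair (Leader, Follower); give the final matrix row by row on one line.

H: (4,3) (1,3) (2,3) (2,3) | T: (6,5) (6,5) (2,3) (2,3)

Row H: BW→(4,3), BS→(1,3), CW→(2,3), CS→(2,3)
Row T: BW→(6,5), BS→(6,5), CW→(2,3), CS→(2,3)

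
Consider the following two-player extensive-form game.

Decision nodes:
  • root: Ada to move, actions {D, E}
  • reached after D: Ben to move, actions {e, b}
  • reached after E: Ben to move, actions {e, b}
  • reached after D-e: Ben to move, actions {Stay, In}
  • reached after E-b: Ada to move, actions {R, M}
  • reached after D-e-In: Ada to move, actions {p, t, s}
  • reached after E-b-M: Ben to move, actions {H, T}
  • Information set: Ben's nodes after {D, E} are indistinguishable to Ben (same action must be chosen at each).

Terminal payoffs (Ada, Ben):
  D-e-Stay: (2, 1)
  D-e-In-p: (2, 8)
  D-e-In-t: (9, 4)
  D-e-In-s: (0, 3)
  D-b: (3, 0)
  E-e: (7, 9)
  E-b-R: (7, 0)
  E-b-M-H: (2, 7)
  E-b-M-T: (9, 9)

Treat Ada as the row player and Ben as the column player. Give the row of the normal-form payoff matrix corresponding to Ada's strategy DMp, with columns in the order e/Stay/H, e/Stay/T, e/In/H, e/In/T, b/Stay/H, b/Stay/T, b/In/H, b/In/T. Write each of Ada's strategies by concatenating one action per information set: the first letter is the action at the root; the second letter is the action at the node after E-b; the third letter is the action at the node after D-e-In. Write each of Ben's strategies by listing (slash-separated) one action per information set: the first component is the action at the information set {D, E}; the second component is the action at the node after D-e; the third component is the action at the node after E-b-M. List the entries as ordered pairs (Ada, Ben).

vs e/Stay/H: Ada plays D → Ben plays e at [D] → Ben plays Stay at [D-e] → (2, 1)
vs e/Stay/T: Ada plays D → Ben plays e at [D] → Ben plays Stay at [D-e] → (2, 1)
vs e/In/H: Ada plays D → Ben plays e at [D] → Ben plays In at [D-e] → Ada plays p at [D-e-In] → (2, 8)
vs e/In/T: Ada plays D → Ben plays e at [D] → Ben plays In at [D-e] → Ada plays p at [D-e-In] → (2, 8)
vs b/Stay/H: Ada plays D → Ben plays b at [D] → (3, 0)
vs b/Stay/T: Ada plays D → Ben plays b at [D] → (3, 0)
vs b/In/H: Ada plays D → Ben plays b at [D] → (3, 0)
vs b/In/T: Ada plays D → Ben plays b at [D] → (3, 0)

(2,1) (2,1) (2,8) (2,8) (3,0) (3,0) (3,0) (3,0)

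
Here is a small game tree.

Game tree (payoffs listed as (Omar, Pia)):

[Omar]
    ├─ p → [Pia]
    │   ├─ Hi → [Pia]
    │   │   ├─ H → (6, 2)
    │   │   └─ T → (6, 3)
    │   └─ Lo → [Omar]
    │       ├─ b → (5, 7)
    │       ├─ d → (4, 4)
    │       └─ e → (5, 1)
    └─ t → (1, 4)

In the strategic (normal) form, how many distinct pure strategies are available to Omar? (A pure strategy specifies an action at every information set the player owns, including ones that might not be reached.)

Omar owns the root with actions {p, t} — two choices.
Omar owns the node after p-Lo with actions {b, d, e} — three choices.
A pure strategy fixes one action at each information set independently, so the count is the product 2 × 3 = 6.
(For reference, Pia has 4 pure strategies, giving a 6×4 normal-form matrix.)

6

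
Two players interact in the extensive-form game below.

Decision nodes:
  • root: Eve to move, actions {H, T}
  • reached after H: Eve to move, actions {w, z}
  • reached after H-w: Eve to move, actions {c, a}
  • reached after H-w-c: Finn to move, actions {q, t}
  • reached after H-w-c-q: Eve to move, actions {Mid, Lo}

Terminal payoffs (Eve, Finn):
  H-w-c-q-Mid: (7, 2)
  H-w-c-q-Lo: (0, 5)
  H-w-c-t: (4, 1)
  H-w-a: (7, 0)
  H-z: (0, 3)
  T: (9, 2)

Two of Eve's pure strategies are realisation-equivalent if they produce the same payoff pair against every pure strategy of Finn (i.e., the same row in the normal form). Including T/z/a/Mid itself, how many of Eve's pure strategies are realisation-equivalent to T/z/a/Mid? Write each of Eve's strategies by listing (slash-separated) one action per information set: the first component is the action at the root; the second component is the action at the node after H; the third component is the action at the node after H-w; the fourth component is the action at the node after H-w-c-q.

Row for T/z/a/Mid (columns q, t): (9,2) (9,2).
Under T/z/a/Mid, Eve's choice at the node after H and at the node after H-w and at the node after H-w-c-q can never be reached regardless of what Finn does, so varying those choices leaves every outcome unchanged.
Holding the reachable choices fixed and varying the unreachable ones freely already gives 2 × 2 × 2 = 8 equivalent strategies.
No other strategy reproduces this row, so those 8 are the full class: T/w/c/Mid, T/w/c/Lo, T/w/a/Mid, T/w/a/Lo, T/z/c/Mid, T/z/c/Lo, T/z/a/Mid, T/z/a/Lo.

8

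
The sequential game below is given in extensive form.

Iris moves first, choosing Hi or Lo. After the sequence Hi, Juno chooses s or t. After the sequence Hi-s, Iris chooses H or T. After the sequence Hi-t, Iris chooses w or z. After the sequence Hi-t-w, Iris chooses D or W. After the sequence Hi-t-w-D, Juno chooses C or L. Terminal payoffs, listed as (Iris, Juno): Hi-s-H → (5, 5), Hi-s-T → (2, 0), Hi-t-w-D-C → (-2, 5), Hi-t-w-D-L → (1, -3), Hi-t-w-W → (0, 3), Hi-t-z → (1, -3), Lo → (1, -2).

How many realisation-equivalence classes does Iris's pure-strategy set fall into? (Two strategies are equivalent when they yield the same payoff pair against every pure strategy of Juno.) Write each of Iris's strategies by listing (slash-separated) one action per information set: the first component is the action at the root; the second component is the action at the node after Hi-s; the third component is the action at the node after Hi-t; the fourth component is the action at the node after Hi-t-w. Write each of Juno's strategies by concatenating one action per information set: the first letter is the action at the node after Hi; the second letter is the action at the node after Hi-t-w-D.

Iris has 16 pure strategies: Hi/H/w/D, Hi/H/w/W, Hi/H/z/D, Hi/H/z/W, Hi/T/w/D, Hi/T/w/W, Hi/T/z/D, Hi/T/z/W, Lo/H/w/D, Lo/H/w/W, Lo/H/z/D, Lo/H/z/W, Lo/T/w/D, Lo/T/w/W, Lo/T/z/D, Lo/T/z/W. Columns: sC, sL, tC, tL.
{Hi/H/w/D} → row (5,5) (5,5) (-2,5) (1,-3)
{Hi/H/w/W} → row (5,5) (5,5) (0,3) (0,3)
{Hi/H/z/D, Hi/H/z/W} → row (5,5) (5,5) (1,-3) (1,-3)
{Hi/T/w/D} → row (2,0) (2,0) (-2,5) (1,-3)
{Hi/T/w/W} → row (2,0) (2,0) (0,3) (0,3)
{Hi/T/z/D, Hi/T/z/W} → row (2,0) (2,0) (1,-3) (1,-3)
{Lo/H/w/D, Lo/H/w/W, Lo/H/z/D, Lo/H/z/W, Lo/T/w/D, Lo/T/w/W, Lo/T/z/D, Lo/T/z/W} → row (1,-2) (1,-2) (1,-2) (1,-2)
That's 7 distinct rows out of 16 strategies.

7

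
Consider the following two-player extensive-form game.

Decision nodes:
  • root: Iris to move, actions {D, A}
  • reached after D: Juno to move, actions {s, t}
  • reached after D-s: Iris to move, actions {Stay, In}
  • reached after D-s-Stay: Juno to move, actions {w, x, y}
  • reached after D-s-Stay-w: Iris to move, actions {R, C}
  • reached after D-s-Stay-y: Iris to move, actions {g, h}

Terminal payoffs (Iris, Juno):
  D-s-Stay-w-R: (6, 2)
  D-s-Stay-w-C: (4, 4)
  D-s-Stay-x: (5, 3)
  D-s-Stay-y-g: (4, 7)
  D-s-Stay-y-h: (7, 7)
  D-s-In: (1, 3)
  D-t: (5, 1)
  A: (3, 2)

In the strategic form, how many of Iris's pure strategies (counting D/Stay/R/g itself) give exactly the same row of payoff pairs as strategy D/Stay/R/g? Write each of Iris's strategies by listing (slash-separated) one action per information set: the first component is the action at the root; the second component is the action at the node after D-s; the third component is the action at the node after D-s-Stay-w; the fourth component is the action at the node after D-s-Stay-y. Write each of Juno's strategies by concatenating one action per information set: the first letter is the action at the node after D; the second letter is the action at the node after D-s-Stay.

Row for D/Stay/R/g (columns sw, sx, sy, tw, tx, ty): (6,2) (5,3) (4,7) (5,1) (5,1) (5,1).
Every one of Iris's information sets is on the play path for some reply by Juno when Iris follows D/Stay/R/g.
Changing the action at any of them therefore changes at least one column, so only D/Stay/R/g itself gives this row.

1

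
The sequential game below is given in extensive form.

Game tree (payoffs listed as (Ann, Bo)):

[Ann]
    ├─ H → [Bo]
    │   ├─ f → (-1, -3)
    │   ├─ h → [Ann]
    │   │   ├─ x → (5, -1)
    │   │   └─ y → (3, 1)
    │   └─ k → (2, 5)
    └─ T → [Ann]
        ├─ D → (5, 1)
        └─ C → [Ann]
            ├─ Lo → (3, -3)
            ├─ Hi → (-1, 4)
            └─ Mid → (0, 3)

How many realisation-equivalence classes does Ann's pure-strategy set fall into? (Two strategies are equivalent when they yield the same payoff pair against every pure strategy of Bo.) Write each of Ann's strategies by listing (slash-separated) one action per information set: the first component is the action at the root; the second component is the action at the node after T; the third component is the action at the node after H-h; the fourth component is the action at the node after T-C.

Ann has 24 pure strategies: H/D/x/Lo, H/D/x/Hi, H/D/x/Mid, H/D/y/Lo, H/D/y/Hi, H/D/y/Mid, H/C/x/Lo, H/C/x/Hi, H/C/x/Mid, H/C/y/Lo, H/C/y/Hi, H/C/y/Mid, T/D/x/Lo, T/D/x/Hi, T/D/x/Mid, T/D/y/Lo, T/D/y/Hi, T/D/y/Mid, T/C/x/Lo, T/C/x/Hi, T/C/x/Mid, T/C/y/Lo, T/C/y/Hi, T/C/y/Mid. Columns: f, h, k.
{H/D/x/Lo, H/D/x/Hi, H/D/x/Mid, H/C/x/Lo, H/C/x/Hi, H/C/x/Mid} → row (-1,-3) (5,-1) (2,5)
{H/D/y/Lo, H/D/y/Hi, H/D/y/Mid, H/C/y/Lo, H/C/y/Hi, H/C/y/Mid} → row (-1,-3) (3,1) (2,5)
{T/D/x/Lo, T/D/x/Hi, T/D/x/Mid, T/D/y/Lo, T/D/y/Hi, T/D/y/Mid} → row (5,1) (5,1) (5,1)
{T/C/x/Lo, T/C/y/Lo} → row (3,-3) (3,-3) (3,-3)
{T/C/x/Hi, T/C/y/Hi} → row (-1,4) (-1,4) (-1,4)
{T/C/x/Mid, T/C/y/Mid} → row (0,3) (0,3) (0,3)
That's 6 distinct rows out of 24 strategies.

6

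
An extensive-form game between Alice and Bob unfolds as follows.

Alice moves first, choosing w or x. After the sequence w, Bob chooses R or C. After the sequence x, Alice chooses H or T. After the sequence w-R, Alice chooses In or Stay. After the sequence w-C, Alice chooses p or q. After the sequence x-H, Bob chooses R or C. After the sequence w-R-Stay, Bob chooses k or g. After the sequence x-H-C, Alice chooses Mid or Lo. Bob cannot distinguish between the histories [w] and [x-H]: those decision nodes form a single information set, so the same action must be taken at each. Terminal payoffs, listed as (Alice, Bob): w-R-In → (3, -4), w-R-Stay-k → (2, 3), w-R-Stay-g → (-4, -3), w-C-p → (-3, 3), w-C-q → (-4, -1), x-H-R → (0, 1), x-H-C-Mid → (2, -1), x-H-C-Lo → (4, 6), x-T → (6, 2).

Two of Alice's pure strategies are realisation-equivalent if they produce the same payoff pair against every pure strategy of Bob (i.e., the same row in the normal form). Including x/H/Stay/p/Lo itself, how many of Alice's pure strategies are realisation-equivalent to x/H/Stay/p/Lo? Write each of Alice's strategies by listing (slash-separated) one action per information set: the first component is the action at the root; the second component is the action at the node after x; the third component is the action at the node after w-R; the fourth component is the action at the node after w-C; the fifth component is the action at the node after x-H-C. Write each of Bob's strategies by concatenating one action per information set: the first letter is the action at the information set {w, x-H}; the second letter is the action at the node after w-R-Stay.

Row for x/H/Stay/p/Lo (columns Rk, Rg, Ck, Cg): (0,1) (0,1) (4,6) (4,6).
Under x/H/Stay/p/Lo, Alice's choice at the node after w-R and at the node after w-C can never be reached regardless of what Bob does, so varying those choices leaves every outcome unchanged.
Holding the reachable choices fixed and varying the unreachable ones freely already gives 2 × 2 = 4 equivalent strategies.
No other strategy reproduces this row, so those 4 are the full class: x/H/In/p/Lo, x/H/In/q/Lo, x/H/Stay/p/Lo, x/H/Stay/q/Lo.

4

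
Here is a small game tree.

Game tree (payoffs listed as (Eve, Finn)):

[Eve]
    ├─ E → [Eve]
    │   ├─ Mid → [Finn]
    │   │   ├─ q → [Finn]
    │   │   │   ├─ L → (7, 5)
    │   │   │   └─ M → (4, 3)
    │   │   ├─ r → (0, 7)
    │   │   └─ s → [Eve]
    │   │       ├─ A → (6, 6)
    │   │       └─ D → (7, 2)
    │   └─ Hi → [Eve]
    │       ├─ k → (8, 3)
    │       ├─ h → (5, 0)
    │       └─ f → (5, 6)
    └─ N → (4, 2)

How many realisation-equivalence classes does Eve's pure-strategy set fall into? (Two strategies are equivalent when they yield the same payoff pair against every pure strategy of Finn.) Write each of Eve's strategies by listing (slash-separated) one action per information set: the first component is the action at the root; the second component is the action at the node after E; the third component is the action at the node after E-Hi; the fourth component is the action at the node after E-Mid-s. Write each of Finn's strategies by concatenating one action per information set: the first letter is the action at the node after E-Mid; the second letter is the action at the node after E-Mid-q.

Eve has 24 pure strategies: E/Mid/k/A, E/Mid/k/D, E/Mid/h/A, E/Mid/h/D, E/Mid/f/A, E/Mid/f/D, E/Hi/k/A, E/Hi/k/D, E/Hi/h/A, E/Hi/h/D, E/Hi/f/A, E/Hi/f/D, N/Mid/k/A, N/Mid/k/D, N/Mid/h/A, N/Mid/h/D, N/Mid/f/A, N/Mid/f/D, N/Hi/k/A, N/Hi/k/D, N/Hi/h/A, N/Hi/h/D, N/Hi/f/A, N/Hi/f/D. Columns: qL, qM, rL, rM, sL, sM.
{E/Mid/k/A, E/Mid/h/A, E/Mid/f/A} → row (7,5) (4,3) (0,7) (0,7) (6,6) (6,6)
{E/Mid/k/D, E/Mid/h/D, E/Mid/f/D} → row (7,5) (4,3) (0,7) (0,7) (7,2) (7,2)
{E/Hi/k/A, E/Hi/k/D} → row (8,3) (8,3) (8,3) (8,3) (8,3) (8,3)
{E/Hi/h/A, E/Hi/h/D} → row (5,0) (5,0) (5,0) (5,0) (5,0) (5,0)
{E/Hi/f/A, E/Hi/f/D} → row (5,6) (5,6) (5,6) (5,6) (5,6) (5,6)
{N/Mid/k/A, N/Mid/k/D, N/Mid/h/A, N/Mid/h/D, N/Mid/f/A, N/Mid/f/D, N/Hi/k/A, N/Hi/k/D, N/Hi/h/A, N/Hi/h/D, N/Hi/f/A, N/Hi/f/D} → row (4,2) (4,2) (4,2) (4,2) (4,2) (4,2)
That's 6 distinct rows out of 24 strategies.

6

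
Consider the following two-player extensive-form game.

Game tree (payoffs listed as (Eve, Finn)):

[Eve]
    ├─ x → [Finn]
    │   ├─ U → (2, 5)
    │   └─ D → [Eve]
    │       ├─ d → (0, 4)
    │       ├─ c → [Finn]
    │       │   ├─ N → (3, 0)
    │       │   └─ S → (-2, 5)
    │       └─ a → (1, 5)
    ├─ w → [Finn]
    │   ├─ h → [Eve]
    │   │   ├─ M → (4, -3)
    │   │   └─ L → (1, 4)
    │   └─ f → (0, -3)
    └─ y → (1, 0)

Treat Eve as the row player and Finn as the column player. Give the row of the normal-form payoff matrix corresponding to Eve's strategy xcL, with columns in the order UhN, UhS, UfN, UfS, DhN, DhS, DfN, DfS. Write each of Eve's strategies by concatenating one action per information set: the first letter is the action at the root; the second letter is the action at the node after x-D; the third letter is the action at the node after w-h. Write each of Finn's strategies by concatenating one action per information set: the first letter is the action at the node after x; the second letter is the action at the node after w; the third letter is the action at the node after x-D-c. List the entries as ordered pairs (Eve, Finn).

vs UhN: Eve plays x → Finn plays U at [x] → (2, 5)
vs UhS: Eve plays x → Finn plays U at [x] → (2, 5)
vs UfN: Eve plays x → Finn plays U at [x] → (2, 5)
vs UfS: Eve plays x → Finn plays U at [x] → (2, 5)
vs DhN: Eve plays x → Finn plays D at [x] → Eve plays c at [x-D] → Finn plays N at [x-D-c] → (3, 0)
vs DhS: Eve plays x → Finn plays D at [x] → Eve plays c at [x-D] → Finn plays S at [x-D-c] → (-2, 5)
vs DfN: Eve plays x → Finn plays D at [x] → Eve plays c at [x-D] → Finn plays N at [x-D-c] → (3, 0)
vs DfS: Eve plays x → Finn plays D at [x] → Eve plays c at [x-D] → Finn plays S at [x-D-c] → (-2, 5)

(2,5) (2,5) (2,5) (2,5) (3,0) (-2,5) (3,0) (-2,5)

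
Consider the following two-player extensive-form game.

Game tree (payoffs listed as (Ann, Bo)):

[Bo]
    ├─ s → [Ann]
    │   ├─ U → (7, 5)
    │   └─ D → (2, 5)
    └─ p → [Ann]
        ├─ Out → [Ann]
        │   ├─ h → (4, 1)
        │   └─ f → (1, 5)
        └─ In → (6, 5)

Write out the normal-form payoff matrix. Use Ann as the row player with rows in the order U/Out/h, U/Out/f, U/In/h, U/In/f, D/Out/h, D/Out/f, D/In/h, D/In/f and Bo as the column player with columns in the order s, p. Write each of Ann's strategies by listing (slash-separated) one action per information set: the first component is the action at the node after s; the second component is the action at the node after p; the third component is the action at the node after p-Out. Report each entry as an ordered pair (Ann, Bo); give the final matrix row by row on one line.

U/Out/h: (7,5) (4,1) | U/Out/f: (7,5) (1,5) | U/In/h: (7,5) (6,5) | U/In/f: (7,5) (6,5) | D/Out/h: (2,5) (4,1) | D/Out/f: (2,5) (1,5) | D/In/h: (2,5) (6,5) | D/In/f: (2,5) (6,5)

               s        p
U/Out/h    (7,5)    (4,1)
U/Out/f    (7,5)    (1,5)
 U/In/h    (7,5)    (6,5)
 U/In/f    (7,5)    (6,5)
D/Out/h    (2,5)    (4,1)
D/Out/f    (2,5)    (1,5)
 D/In/h    (2,5)    (6,5)
 D/In/f    (2,5)    (6,5)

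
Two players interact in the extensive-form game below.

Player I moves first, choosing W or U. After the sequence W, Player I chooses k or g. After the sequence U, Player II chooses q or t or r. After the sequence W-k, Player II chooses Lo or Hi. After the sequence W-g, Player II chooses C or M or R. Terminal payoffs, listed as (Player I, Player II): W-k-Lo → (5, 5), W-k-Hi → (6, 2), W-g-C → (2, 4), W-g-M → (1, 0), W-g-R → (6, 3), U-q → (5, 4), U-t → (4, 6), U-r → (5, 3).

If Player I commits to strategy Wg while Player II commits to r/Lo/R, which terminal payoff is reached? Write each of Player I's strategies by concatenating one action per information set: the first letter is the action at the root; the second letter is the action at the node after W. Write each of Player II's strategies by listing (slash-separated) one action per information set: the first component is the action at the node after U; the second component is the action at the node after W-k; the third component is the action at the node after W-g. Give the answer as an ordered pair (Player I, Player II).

Trace the play path from the root:
  Player I plays W
  Player I plays g at [W]
  Player II plays R at [W-g]
→ terminal payoff (6, 3).
(Player II's choice at the node after U is never reached on this path, so it doesn't affect the outcome.)

(6, 3)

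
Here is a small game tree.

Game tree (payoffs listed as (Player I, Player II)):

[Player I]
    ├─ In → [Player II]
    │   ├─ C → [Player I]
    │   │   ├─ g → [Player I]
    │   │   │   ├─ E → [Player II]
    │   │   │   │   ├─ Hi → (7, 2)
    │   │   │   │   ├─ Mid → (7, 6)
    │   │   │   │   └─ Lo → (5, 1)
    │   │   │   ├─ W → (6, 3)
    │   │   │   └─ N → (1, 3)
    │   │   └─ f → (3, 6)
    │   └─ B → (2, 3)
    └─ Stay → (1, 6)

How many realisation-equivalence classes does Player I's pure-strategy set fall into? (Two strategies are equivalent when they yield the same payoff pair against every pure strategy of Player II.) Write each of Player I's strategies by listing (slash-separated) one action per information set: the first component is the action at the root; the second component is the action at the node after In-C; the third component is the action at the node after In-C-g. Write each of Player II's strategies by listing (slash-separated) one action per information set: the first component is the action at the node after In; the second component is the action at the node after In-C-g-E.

Player I has 12 pure strategies: In/g/E, In/g/W, In/g/N, In/f/E, In/f/W, In/f/N, Stay/g/E, Stay/g/W, Stay/g/N, Stay/f/E, Stay/f/W, Stay/f/N. Columns: C/Hi, C/Mid, C/Lo, B/Hi, B/Mid, B/Lo.
{In/g/E} → row (7,2) (7,6) (5,1) (2,3) (2,3) (2,3)
{In/g/W} → row (6,3) (6,3) (6,3) (2,3) (2,3) (2,3)
{In/g/N} → row (1,3) (1,3) (1,3) (2,3) (2,3) (2,3)
{In/f/E, In/f/W, In/f/N} → row (3,6) (3,6) (3,6) (2,3) (2,3) (2,3)
{Stay/g/E, Stay/g/W, Stay/g/N, Stay/f/E, Stay/f/W, Stay/f/N} → row (1,6) (1,6) (1,6) (1,6) (1,6) (1,6)
That's 5 distinct rows out of 12 strategies.

5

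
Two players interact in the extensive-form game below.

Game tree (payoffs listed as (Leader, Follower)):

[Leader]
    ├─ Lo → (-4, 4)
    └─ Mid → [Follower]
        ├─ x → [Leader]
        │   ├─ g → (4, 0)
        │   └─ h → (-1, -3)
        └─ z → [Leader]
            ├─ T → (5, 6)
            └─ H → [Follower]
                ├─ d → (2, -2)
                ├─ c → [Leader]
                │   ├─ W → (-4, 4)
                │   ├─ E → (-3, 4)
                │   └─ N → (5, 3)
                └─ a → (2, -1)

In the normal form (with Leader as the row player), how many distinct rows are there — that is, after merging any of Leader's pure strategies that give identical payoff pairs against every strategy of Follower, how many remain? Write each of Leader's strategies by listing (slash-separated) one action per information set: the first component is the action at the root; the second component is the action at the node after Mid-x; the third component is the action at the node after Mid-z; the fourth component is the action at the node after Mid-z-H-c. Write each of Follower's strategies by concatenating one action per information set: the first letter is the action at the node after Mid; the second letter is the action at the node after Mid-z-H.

9

Leader has 24 pure strategies: Lo/g/T/W, Lo/g/T/E, Lo/g/T/N, Lo/g/H/W, Lo/g/H/E, Lo/g/H/N, Lo/h/T/W, Lo/h/T/E, Lo/h/T/N, Lo/h/H/W, Lo/h/H/E, Lo/h/H/N, Mid/g/T/W, Mid/g/T/E, Mid/g/T/N, Mid/g/H/W, Mid/g/H/E, Mid/g/H/N, Mid/h/T/W, Mid/h/T/E, Mid/h/T/N, Mid/h/H/W, Mid/h/H/E, Mid/h/H/N. Columns: xd, xc, xa, zd, zc, za.
{Lo/g/T/W, Lo/g/T/E, Lo/g/T/N, Lo/g/H/W, Lo/g/H/E, Lo/g/H/N, Lo/h/T/W, Lo/h/T/E, Lo/h/T/N, Lo/h/H/W, Lo/h/H/E, Lo/h/H/N} → row (-4,4) (-4,4) (-4,4) (-4,4) (-4,4) (-4,4)
{Mid/g/T/W, Mid/g/T/E, Mid/g/T/N} → row (4,0) (4,0) (4,0) (5,6) (5,6) (5,6)
{Mid/g/H/W} → row (4,0) (4,0) (4,0) (2,-2) (-4,4) (2,-1)
{Mid/g/H/E} → row (4,0) (4,0) (4,0) (2,-2) (-3,4) (2,-1)
{Mid/g/H/N} → row (4,0) (4,0) (4,0) (2,-2) (5,3) (2,-1)
{Mid/h/T/W, Mid/h/T/E, Mid/h/T/N} → row (-1,-3) (-1,-3) (-1,-3) (5,6) (5,6) (5,6)
{Mid/h/H/W} → row (-1,-3) (-1,-3) (-1,-3) (2,-2) (-4,4) (2,-1)
{Mid/h/H/E} → row (-1,-3) (-1,-3) (-1,-3) (2,-2) (-3,4) (2,-1)
{Mid/h/H/N} → row (-1,-3) (-1,-3) (-1,-3) (2,-2) (5,3) (2,-1)
That's 9 distinct rows out of 24 strategies.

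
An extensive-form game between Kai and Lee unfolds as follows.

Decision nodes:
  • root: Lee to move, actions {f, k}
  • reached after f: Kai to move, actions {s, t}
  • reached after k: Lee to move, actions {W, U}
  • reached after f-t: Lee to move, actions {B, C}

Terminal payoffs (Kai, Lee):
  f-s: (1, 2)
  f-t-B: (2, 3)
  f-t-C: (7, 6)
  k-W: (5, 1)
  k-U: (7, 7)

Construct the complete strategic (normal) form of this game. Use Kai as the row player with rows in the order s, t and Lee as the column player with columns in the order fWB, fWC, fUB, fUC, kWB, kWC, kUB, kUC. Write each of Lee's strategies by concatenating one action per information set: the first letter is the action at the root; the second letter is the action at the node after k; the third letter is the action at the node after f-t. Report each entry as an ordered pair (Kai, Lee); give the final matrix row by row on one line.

s: (1,2) (1,2) (1,2) (1,2) (5,1) (5,1) (7,7) (7,7) | t: (2,3) (7,6) (2,3) (7,6) (5,1) (5,1) (7,7) (7,7)

          fWB      fWC      fUB      fUC      kWB      kWC      kUB      kUC
   s    (1,2)    (1,2)    (1,2)    (1,2)    (5,1)    (5,1)    (7,7)    (7,7)
   t    (2,3)    (7,6)    (2,3)    (7,6)    (5,1)    (5,1)    (7,7)    (7,7)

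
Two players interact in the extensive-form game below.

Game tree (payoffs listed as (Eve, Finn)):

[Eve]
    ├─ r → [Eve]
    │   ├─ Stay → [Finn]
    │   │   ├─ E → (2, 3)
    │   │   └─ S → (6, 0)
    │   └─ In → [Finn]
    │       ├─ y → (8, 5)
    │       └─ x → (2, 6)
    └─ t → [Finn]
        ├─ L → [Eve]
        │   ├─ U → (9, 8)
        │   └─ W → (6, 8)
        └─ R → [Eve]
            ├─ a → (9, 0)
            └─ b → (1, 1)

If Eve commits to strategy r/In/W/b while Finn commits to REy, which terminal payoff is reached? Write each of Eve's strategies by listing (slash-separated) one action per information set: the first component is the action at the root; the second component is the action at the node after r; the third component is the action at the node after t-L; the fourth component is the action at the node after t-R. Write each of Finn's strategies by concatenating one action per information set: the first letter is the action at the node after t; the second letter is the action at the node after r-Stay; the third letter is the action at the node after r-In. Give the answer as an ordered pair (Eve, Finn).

Trace the play path from the root:
  Eve plays r
  Eve plays In at [r]
  Finn plays y at [r-In]
→ terminal payoff (8, 5).
(Eve's choice at the node after t-L is never reached on this path, so it doesn't affect the outcome.)

(8, 5)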